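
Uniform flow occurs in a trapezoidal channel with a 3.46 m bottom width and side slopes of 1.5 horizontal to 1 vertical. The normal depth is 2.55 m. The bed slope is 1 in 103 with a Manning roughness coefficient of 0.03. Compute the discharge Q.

Q = 78.8 m³/s

With bottom width b = 3.46 m and side slope z = 1.5: A = (b + zy)y = (3.46 + 1.5×2.55)×2.55 = 18.58 m²; P = b + 2y√(1+z²) = 3.46 + 2×2.55×1.803 = 12.65 m.
Hydraulic radius R = A/P = 18.58/12.65 = 1.468 m.
Manning's equation: Q = (1/n) A R^(2/3) S^(1/2) = (1/0.03) × 18.58 × 1.468^(2/3) × 0.009709^(1/2) = 78.8 m³/s.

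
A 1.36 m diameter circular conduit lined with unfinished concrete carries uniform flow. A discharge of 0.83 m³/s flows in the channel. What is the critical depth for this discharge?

At critical depth, Q² T / (g A³) = 1, i.e. A³/T = Q²/g = 0.83²/9.81 = 0.07022.
Try y = 0.353 m: A³/T = 0.02251 — too small.
Try y = 0.473 m: A³/T = 0.06998 — ≈ 0.07022.

y_c = 0.473 m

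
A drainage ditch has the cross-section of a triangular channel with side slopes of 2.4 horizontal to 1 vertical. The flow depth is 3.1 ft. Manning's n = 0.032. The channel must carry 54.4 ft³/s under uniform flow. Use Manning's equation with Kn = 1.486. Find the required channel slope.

S = 0.0016

For a triangular section with side slope z = 2.4: A = zy² = 2.4×3.1² = 23.06 ft²; P = 2y√(1+z²) = 2×3.1×2.6 = 16.12 ft.
Hydraulic radius R = A/P = 23.06/16.12 = 1.431 ft.
From Manning's equation, S = [nQ / (1.486 A R^(2/3))]² = [0.032 × 54.4 / (1.486 × 23.06 × 1.431^(2/3))]² = 0.0016.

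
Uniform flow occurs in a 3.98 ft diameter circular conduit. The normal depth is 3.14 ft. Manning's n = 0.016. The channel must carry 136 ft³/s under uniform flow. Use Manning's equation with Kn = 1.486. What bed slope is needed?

For a circular section of diameter D = 3.98 ft at depth y = 3.14 ft, the central angle is θ = 2 arccos(1 − 2y/D) = 4.374 rad. Then A = (D²/8)(θ − sin θ) = 10.53 ft² and P = Dθ/2 = 8.704 ft.
Hydraulic radius R = A/P = 10.53/8.704 = 1.21 ft.
From Manning's equation, S = [nQ / (1.486 A R^(2/3))]² = [0.016 × 136 / (1.486 × 10.53 × 1.21^(2/3))]² = 0.015.

S = 0.015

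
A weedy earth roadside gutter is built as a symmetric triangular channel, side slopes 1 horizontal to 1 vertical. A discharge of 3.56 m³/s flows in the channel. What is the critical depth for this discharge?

At critical depth, Q² T / (g A³) = 1, i.e. A³/T = Q²/g = 3.56²/9.81 = 1.292.
Trying y = 1.38 m: A³/T = 2.502 — high.
Trying y = 1.21 m: A³/T = 1.297 — ≈ 1.292.

y_c = 1.21 m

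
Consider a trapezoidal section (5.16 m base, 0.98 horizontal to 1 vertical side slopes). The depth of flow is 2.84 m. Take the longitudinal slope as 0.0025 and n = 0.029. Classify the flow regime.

With bottom width b = 5.16 m and side slope z = 0.98: A = (b + zy)y = (5.16 + 0.98×2.84)×2.84 = 22.56 m²; P = b + 2y√(1+z²) = 5.16 + 2×2.84×1.4 = 13.11 m.
Hydraulic radius R = A/P = 22.56/13.11 = 1.72 m.
V = (1/n) R^(2/3) √S = (1/0.029) × 1.72^(2/3) × √0.0025 = 2.475 m/s. Hydraulic depth D_h = A/T = 22.56/10.73 = 2.103 m.
Froude number Fr = V/√(g·D_h) = 2.475/√(9.81×2.103) = 0.545, which is less than 1, so the flow is subcritical.

subcritical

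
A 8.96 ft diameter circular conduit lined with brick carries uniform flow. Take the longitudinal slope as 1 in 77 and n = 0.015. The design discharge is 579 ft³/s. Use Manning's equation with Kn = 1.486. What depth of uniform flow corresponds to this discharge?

y_n = 4.35 ft

Manning's equation rearranged: A R^(2/3) = nQ / (1.486·√S) = 0.015 × 579 / (1.486 × √0.01299) = 51.29.
Try y = 3.35 ft: A R^(2/3) = 32.12 — too small.
Try y = 4.35 ft: A R^(2/3) = 51.32 — matches.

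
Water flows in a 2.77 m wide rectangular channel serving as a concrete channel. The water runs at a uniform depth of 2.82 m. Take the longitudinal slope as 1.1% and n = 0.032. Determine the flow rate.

Flow area A = b·y = 2.77 × 2.82 = 7.811 m². Wetted perimeter P = b + 2y = 2.77 + 2×2.82 = 8.41 m.
Hydraulic radius R = A/P = 7.811/8.41 = 0.9288 m.
Manning's equation: Q = (1/n) A R^(2/3) S^(1/2) = (1/0.032) × 7.811 × 0.9288^(2/3) × 0.011^(1/2) = 24.4 m³/s.

Q = 24.4 m³/s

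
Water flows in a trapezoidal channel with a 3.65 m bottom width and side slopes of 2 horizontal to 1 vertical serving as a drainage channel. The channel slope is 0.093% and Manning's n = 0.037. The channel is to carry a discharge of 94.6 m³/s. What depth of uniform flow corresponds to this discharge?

y_n = 4.74 m

Manning's equation rearranged: A R^(2/3) = nQ / (1·√S) = 0.037 × 94.6 / (√0.00093) = 114.8.
Try y = 5.8 m: A R^(2/3) = 183.5 — high.
Try y = 4.05 m: A R^(2/3) = 80.17 — low.
Try y = 4.74 m: A R^(2/3) = 114.8 — close enough.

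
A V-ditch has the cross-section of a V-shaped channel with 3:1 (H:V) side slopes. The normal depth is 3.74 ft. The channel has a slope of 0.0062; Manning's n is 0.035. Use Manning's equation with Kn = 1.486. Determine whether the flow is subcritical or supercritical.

subcritical

For a triangular section with side slope z = 3: A = zy² = 3×3.74² = 41.96 ft²; P = 2y√(1+z²) = 2×3.74×3.162 = 23.65 ft.
Hydraulic radius R = A/P = 41.96/23.65 = 1.774 ft.
V = (1.486/n) R^(2/3) √S = (1.486/0.035) × 1.774^(2/3) × √0.0062 = 4.899 ft/s. Hydraulic depth D_h = A/T = 41.96/22.44 = 1.87 ft.
Froude number Fr = V/√(g·D_h) = 4.899/√(32.2×1.87) = 0.631, which is less than 1, so the flow is subcritical.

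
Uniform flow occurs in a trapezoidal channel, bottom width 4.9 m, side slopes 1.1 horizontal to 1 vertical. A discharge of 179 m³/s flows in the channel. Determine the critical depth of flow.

At critical depth, Q² T / (g A³) = 1, i.e. A³/T = Q²/g = 179²/9.81 = 3266.
At y = 3.1 m: A³/T = 1459 — short.
At y = 3.85 m: A³/T = 3254 — ≈ 3266.

y_c = 3.85 m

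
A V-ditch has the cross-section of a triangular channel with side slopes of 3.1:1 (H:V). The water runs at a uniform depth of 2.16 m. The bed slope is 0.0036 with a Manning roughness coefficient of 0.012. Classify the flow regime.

For a triangular section with side slope z = 3.1: A = zy² = 3.1×2.16² = 14.46 m²; P = 2y√(1+z²) = 2×2.16×3.257 = 14.07 m.
Hydraulic radius R = A/P = 14.46/14.07 = 1.028 m.
V = (1/n) R^(2/3) √S = (1/0.012) × 1.028^(2/3) × √0.0036 = 5.092 m/s. Hydraulic depth D_h = A/T = 14.46/13.39 = 1.08 m.
Froude number Fr = V/√(g·D_h) = 5.092/√(9.81×1.08) = 1.56, which is greater than 1, so the flow is supercritical.

supercritical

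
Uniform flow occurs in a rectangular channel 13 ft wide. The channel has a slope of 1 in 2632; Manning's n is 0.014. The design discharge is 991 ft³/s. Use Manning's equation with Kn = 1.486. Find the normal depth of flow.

Manning's equation rearranged: A R^(2/3) = nQ / (1.486·√S) = 0.014 × 991 / (1.486 × √0.0003799) = 479.
At y = 16.6 ft: A R^(2/3) = 603 — over.
At y = 13.7 ft: A R^(2/3) = 478.8 — ≈ 479.

y_n = 13.7 ft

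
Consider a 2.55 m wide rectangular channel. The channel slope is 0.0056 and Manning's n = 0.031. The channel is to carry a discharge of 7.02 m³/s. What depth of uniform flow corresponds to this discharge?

Manning's equation rearranged: A R^(2/3) = nQ / (1·√S) = 0.031 × 7.02 / (√0.0056) = 2.908.
Try y = 1.69 m: A R^(2/3) = 3.483 — over.
Try y = 1.47 m: A R^(2/3) = 2.907 — close enough.

y_n = 1.47 m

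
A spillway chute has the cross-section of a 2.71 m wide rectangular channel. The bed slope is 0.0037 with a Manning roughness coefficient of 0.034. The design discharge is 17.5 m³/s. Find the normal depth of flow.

y_n = 3.64 m

Manning's equation rearranged: A R^(2/3) = nQ / (1·√S) = 0.034 × 17.5 / (√0.0037) = 9.782.
Trying y = 2.53 m: A R^(2/3) = 6.308 — short.
Trying y = 4.65 m: A R^(2/3) = 13.01 — over.
Trying y = 3.64 m: A R^(2/3) = 9.782 — matches.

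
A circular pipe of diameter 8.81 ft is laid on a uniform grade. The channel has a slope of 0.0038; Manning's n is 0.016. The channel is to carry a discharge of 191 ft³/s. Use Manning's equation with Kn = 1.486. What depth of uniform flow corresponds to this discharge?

y_n = 3.45 ft

Manning's equation rearranged: A R^(2/3) = nQ / (1.486·√S) = 0.016 × 191 / (1.486 × √0.0038) = 33.36.
At y = 2.83 ft: A R^(2/3) = 23.05 — low.
At y = 3.45 ft: A R^(2/3) = 33.45 — matches.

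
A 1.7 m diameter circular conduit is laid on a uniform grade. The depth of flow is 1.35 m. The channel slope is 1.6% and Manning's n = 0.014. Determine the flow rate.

Q = 11.2 m³/s

For a circular section of diameter D = 1.7 m at depth y = 1.35 m, the central angle is θ = 2 arccos(1 − 2y/D) = 4.399 rad. Then A = (D²/8)(θ − sin θ) = 1.933 m² and P = Dθ/2 = 3.739 m.
Hydraulic radius R = A/P = 1.933/3.739 = 0.5169 m.
Manning's equation: Q = (1/n) A R^(2/3) S^(1/2) = (1/0.014) × 1.933 × 0.5169^(2/3) × 0.016^(1/2) = 11.2 m³/s.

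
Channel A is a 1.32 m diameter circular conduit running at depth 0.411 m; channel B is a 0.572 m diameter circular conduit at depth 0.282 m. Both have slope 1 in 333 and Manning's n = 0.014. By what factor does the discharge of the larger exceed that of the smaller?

4.01

Channel A: For a circular section of diameter D = 1.32 m at depth y = 0.411 m, the central angle is θ = 2 arccos(1 − 2y/D) = 2.368 rad. Then A = (D²/8)(θ − sin θ) = 0.3635 m² and P = Dθ/2 = 1.563 m. Hydraulic radius R = A/P = 0.3635/1.563 = 0.2326 m. Q_A = (1/0.014)·0.3635·0.2326^(2/3)·√0.003003 = 0.5382 m³/s.
Channel B: For a circular section of diameter D = 0.572 m at depth y = 0.282 m, the central angle is θ = 2 arccos(1 − 2y/D) = 3.114 rad. Then A = (D²/8)(θ − sin θ) = 0.1262 m² and P = Dθ/2 = 0.8905 m. Hydraulic radius R = A/P = 0.1262/0.8905 = 0.1417 m. Q_B = (1/0.014)·0.1262·0.1417^(2/3)·√0.003003 = 0.1343 m³/s.
The larger discharge is 0.5382 m³/s and the smaller is 0.1343 m³/s; the ratio is 4.01.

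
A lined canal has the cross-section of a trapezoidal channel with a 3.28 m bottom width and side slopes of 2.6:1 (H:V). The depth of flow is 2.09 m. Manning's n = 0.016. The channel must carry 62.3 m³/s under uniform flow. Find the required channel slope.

S = 0.0023

With bottom width b = 3.28 m and side slope z = 2.6: A = (b + zy)y = (3.28 + 2.6×2.09)×2.09 = 18.21 m²; P = b + 2y√(1+z²) = 3.28 + 2×2.09×2.786 = 14.92 m.
Hydraulic radius R = A/P = 18.21/14.92 = 1.22 m.
From Manning's equation, S = [nQ / (1 A R^(2/3))]² = [0.016 × 62.3 / (1 × 18.21 × 1.22^(2/3))]² = 0.0023.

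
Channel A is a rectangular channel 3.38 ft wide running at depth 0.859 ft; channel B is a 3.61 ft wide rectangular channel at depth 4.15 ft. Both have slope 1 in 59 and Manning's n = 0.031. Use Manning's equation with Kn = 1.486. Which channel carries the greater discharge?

channel B

Channel A: Flow area A = b·y = 3.38 × 0.859 = 2.903 ft². Wetted perimeter P = b + 2y = 3.38 + 2×0.859 = 5.098 ft. Hydraulic radius R = A/P = 2.903/5.098 = 0.5695 ft. Q_A = (1.486/0.031)·2.903·0.5695^(2/3)·√0.01695 = 12.45 ft³/s.
Channel B: Flow area A = b·y = 3.61 × 4.15 = 14.98 ft². Wetted perimeter P = b + 2y = 3.61 + 2×4.15 = 11.91 ft. Hydraulic radius R = A/P = 14.98/11.91 = 1.258 ft. Q_B = (1.486/0.031)·14.98·1.258^(2/3)·√0.01695 = 108.9 ft³/s.
Q_A = 12.45 ft³/s vs Q_B = 108.9 ft³/s, so channel B carries more.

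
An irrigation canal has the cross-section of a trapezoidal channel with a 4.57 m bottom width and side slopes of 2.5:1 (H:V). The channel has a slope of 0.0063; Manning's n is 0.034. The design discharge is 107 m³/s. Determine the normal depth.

y_n = 2.82 m

Manning's equation rearranged: A R^(2/3) = nQ / (1·√S) = 0.034 × 107 / (√0.0063) = 45.83.
Try y = 3.38 m: A R^(2/3) = 68.28 — too large.
Try y = 2.3 m: A R^(2/3) = 29.7 — too small.
Try y = 2.82 m: A R^(2/3) = 45.92 — close enough.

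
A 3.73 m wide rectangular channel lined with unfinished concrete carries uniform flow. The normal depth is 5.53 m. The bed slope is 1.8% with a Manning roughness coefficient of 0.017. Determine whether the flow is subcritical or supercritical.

supercritical

Flow area A = b·y = 3.73 × 5.53 = 20.63 m². Wetted perimeter P = b + 2y = 3.73 + 2×5.53 = 14.79 m.
Hydraulic radius R = A/P = 20.63/14.79 = 1.395 m.
V = (1/n) R^(2/3) √S = (1/0.017) × 1.395^(2/3) × √0.018 = 9.851 m/s. Hydraulic depth D_h = A/T = 20.63/3.73 = 5.53 m.
Froude number Fr = V/√(g·D_h) = 9.851/√(9.81×5.53) = 1.34, which is greater than 1, so the flow is supercritical.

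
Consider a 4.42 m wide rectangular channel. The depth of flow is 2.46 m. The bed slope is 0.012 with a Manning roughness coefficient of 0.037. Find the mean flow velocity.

Flow area A = b·y = 4.42 × 2.46 = 10.87 m². Wetted perimeter P = b + 2y = 4.42 + 2×2.46 = 9.34 m.
Hydraulic radius R = A/P = 10.87/9.34 = 1.164 m.
From Manning's equation, V = (1/n) R^(2/3) S^(1/2) = (1/0.037) × 1.164^(2/3) × 0.012^(1/2) = 3.28 m/s.

V = 3.28 m/s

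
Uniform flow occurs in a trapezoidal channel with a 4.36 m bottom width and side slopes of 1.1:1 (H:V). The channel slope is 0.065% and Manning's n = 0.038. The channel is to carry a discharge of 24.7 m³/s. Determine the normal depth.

Manning's equation rearranged: A R^(2/3) = nQ / (1·√S) = 0.038 × 24.7 / (√0.00065) = 36.81.
Trying y = 2.56 m: A R^(2/3) = 24.44 — short.
Trying y = 3.83 m: A R^(2/3) = 53.59 — over.
Trying y = 3.17 m: A R^(2/3) = 36.87 — matches.

y_n = 3.17 m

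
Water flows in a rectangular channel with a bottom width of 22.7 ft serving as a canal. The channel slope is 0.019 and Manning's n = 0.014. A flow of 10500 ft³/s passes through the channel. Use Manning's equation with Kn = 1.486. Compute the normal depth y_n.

Manning's equation rearranged: A R^(2/3) = nQ / (1.486·√S) = 0.014 × 10500 / (1.486 × √0.019) = 717.7.
At y = 12.9 ft: A R^(2/3) = 971 — high.
At y = 7.45 ft: A R^(2/3) = 460.8 — low.
At y = 10.3 ft: A R^(2/3) = 719.6 — matches.

y_n = 10.3 ft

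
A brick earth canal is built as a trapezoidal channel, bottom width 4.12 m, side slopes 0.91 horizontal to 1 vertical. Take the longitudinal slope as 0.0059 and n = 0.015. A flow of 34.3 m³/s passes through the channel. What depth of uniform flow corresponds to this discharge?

Manning's equation rearranged: A R^(2/3) = nQ / (1·√S) = 0.015 × 34.3 / (√0.0059) = 6.698.
Try y = 1.67 m: A R^(2/3) = 9.979 — too large.
Try y = 0.986 m: A R^(2/3) = 4.007 — too small.
Try y = 1.33 m: A R^(2/3) = 6.7 — close enough.

y_n = 1.33 m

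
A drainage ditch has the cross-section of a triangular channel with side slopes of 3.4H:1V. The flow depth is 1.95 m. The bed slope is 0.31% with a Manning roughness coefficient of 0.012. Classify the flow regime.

supercritical

For a triangular section with side slope z = 3.4: A = zy² = 3.4×1.95² = 12.93 m²; P = 2y√(1+z²) = 2×1.95×3.544 = 13.82 m.
Hydraulic radius R = A/P = 12.93/13.82 = 0.9354 m.
V = (1/n) R^(2/3) √S = (1/0.012) × 0.9354^(2/3) × √0.0031 = 4.438 m/s. Hydraulic depth D_h = A/T = 12.93/13.26 = 0.975 m.
Froude number Fr = V/√(g·D_h) = 4.438/√(9.81×0.975) = 1.43, which is greater than 1, so the flow is supercritical.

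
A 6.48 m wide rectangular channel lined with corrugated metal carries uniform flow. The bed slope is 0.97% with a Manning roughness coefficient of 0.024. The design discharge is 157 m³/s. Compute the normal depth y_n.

Manning's equation rearranged: A R^(2/3) = nQ / (1·√S) = 0.024 × 157 / (√0.0097) = 38.26.
Try y = 3.59 m: A R^(2/3) = 33.18 — short.
Try y = 4.53 m: A R^(2/3) = 44.86 — over.
Try y = 4 m: A R^(2/3) = 38.21 — ≈ 38.26.

y_n = 4 m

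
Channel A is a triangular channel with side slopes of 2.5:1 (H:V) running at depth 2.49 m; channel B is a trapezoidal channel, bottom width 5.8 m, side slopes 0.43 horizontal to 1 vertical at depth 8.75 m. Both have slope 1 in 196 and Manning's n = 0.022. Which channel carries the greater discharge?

Channel A: For a triangular section with side slope z = 2.5: A = zy² = 2.5×2.49² = 15.5 m²; P = 2y√(1+z²) = 2×2.49×2.693 = 13.41 m. Hydraulic radius R = A/P = 15.5/13.41 = 1.156 m. Q_A = (1/0.022)·15.5·1.156^(2/3)·√0.005102 = 55.43 m³/s.
Channel B: With bottom width b = 5.8 m and side slope z = 0.43: A = (b + zy)y = (5.8 + 0.43×8.75)×8.75 = 83.67 m²; P = b + 2y√(1+z²) = 5.8 + 2×8.75×1.089 = 24.85 m. Hydraulic radius R = A/P = 83.67/24.85 = 3.367 m. Q_B = (1/0.022)·83.67·3.367^(2/3)·√0.005102 = 610.3 m³/s.
Q_A = 55.43 m³/s vs Q_B = 610.3 m³/s, so channel B carries more.

channel B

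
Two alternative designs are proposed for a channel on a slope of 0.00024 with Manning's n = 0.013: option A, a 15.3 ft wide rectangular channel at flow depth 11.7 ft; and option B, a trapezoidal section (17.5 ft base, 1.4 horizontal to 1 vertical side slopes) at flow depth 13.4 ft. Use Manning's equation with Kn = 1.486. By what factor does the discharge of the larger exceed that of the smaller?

3.79

Channel A: Flow area A = b·y = 15.3 × 11.7 = 179 ft². Wetted perimeter P = b + 2y = 15.3 + 2×11.7 = 38.7 ft. Hydraulic radius R = A/P = 179/38.7 = 4.626 ft. Q_A = (1.486/0.013)·179·4.626^(2/3)·√0.00024 = 880 ft³/s.
Channel B: With bottom width b = 17.5 ft and side slope z = 1.4: A = (b + zy)y = (17.5 + 1.4×13.4)×13.4 = 485.9 ft²; P = b + 2y√(1+z²) = 17.5 + 2×13.4×1.72 = 63.61 ft. Hydraulic radius R = A/P = 485.9/63.61 = 7.639 ft. Q_B = (1.486/0.013)·485.9·7.639^(2/3)·√0.00024 = 3337 ft³/s.
The larger discharge is 3337 ft³/s and the smaller is 880 ft³/s; the ratio is 3.79.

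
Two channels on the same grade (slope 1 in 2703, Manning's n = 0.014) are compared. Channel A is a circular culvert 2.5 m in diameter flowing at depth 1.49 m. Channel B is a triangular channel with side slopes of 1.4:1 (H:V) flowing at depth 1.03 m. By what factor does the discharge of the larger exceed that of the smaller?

Channel A: For a circular section of diameter D = 2.5 m at depth y = 1.49 m, the central angle is θ = 2 arccos(1 − 2y/D) = 3.528 rad. Then A = (D²/8)(θ − sin θ) = 3.051 m² and P = Dθ/2 = 4.41 m. Hydraulic radius R = A/P = 3.051/4.41 = 0.6918 m. Q_A = (1/0.014)·3.051·0.6918^(2/3)·√0.00037 = 3.278 m³/s.
Channel B: For a triangular section with side slope z = 1.4: A = zy² = 1.4×1.03² = 1.485 m²; P = 2y√(1+z²) = 2×1.03×1.72 = 3.544 m. Hydraulic radius R = A/P = 1.485/3.544 = 0.4191 m. Q_B = (1/0.014)·1.485·0.4191^(2/3)·√0.00037 = 1.143 m³/s.
The larger discharge is 3.278 m³/s and the smaller is 1.143 m³/s; the ratio is 2.87.

2.87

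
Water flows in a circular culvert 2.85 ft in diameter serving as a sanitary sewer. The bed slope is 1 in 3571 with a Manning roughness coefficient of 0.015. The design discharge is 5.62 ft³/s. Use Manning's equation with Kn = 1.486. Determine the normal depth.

Manning's equation rearranged: A R^(2/3) = nQ / (1.486·√S) = 0.015 × 5.62 / (1.486 × √0.00028) = 3.39.
At y = 1.52 ft: A R^(2/3) = 2.835 — too small.
At y = 2.05 ft: A R^(2/3) = 4.412 — too large.
At y = 1.7 ft: A R^(2/3) = 3.388 — close enough.

y_n = 1.7 ft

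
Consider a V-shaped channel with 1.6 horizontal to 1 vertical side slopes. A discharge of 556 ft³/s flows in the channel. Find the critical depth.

At critical depth, Q² T / (g A³) = 1, i.e. A³/T = Q²/g = 556²/32.2 = 9600.
At y = 4.44 ft: A³/T = 2209 — too small.
At y = 7.22 ft: A³/T = 25110 — too large.
At y = 5.96 ft: A³/T = 9626 — matches.

y_c = 5.96 ft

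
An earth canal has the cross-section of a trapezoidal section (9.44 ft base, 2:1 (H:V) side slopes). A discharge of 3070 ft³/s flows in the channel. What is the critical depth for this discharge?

y_c = 8.74 ft

At critical depth, Q² T / (g A³) = 1, i.e. A³/T = Q²/g = 3070²/32.2 = 292700.
Try y = 6.23 ft: A³/T = 73920 — too small.
Try y = 8.74 ft: A³/T = 293300 — matches.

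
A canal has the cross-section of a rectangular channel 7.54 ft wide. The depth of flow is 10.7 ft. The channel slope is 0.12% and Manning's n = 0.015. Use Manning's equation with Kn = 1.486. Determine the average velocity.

Flow area A = b·y = 7.54 × 10.7 = 80.68 ft². Wetted perimeter P = b + 2y = 7.54 + 2×10.7 = 28.94 ft.
Hydraulic radius R = A/P = 80.68/28.94 = 2.788 ft.
From Manning's equation, V = (1.486/n) R^(2/3) S^(1/2) = (1.486/0.015) × 2.788^(2/3) × 0.0012^(1/2) = 6.8 ft/s.

V = 6.8 ft/s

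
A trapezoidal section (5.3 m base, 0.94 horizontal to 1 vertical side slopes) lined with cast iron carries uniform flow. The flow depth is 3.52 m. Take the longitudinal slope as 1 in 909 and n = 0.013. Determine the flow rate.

Q = 124 m³/s

With bottom width b = 5.3 m and side slope z = 0.94: A = (b + zy)y = (5.3 + 0.94×3.52)×3.52 = 30.3 m²; P = b + 2y√(1+z²) = 5.3 + 2×3.52×1.372 = 14.96 m.
Hydraulic radius R = A/P = 30.3/14.96 = 2.025 m.
Manning's equation: Q = (1/n) A R^(2/3) S^(1/2) = (1/0.013) × 30.3 × 2.025^(2/3) × 0.0011^(1/2) = 124 m³/s.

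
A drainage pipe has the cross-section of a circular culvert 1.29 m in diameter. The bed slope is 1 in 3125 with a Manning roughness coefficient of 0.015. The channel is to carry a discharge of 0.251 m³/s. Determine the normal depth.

y_n = 0.521 m

Manning's equation rearranged: A R^(2/3) = nQ / (1·√S) = 0.015 × 0.251 / (√0.00032) = 0.2105.
Try y = 0.418 m: A R^(2/3) = 0.1396 — short.
Try y = 0.573 m: A R^(2/3) = 0.2502 — over.
Try y = 0.521 m: A R^(2/3) = 0.2108 — close enough.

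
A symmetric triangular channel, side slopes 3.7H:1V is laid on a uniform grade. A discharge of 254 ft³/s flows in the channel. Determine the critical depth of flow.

y_c = 3.11 ft

At critical depth, Q² T / (g A³) = 1, i.e. A³/T = Q²/g = 254²/32.2 = 2004.
At y = 3.94 ft: A³/T = 6499 — high.
At y = 3.11 ft: A³/T = 1991 — matches.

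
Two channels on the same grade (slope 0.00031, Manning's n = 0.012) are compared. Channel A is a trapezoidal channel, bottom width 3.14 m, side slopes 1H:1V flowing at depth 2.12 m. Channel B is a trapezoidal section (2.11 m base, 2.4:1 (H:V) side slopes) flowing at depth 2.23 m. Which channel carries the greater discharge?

Channel A: With bottom width b = 3.14 m and side slope z = 1: A = (b + zy)y = (3.14 + 1×2.12)×2.12 = 11.15 m²; P = b + 2y√(1+z²) = 3.14 + 2×2.12×1.414 = 9.136 m. Hydraulic radius R = A/P = 11.15/9.136 = 1.221 m. Q_A = (1/0.012)·11.15·1.221^(2/3)·√0.00031 = 18.69 m³/s.
Channel B: With bottom width b = 2.11 m and side slope z = 2.4: A = (b + zy)y = (2.11 + 2.4×2.23)×2.23 = 16.64 m²; P = b + 2y√(1+z²) = 2.11 + 2×2.23×2.6 = 13.71 m. Hydraulic radius R = A/P = 16.64/13.71 = 1.214 m. Q_B = (1/0.012)·16.64·1.214^(2/3)·√0.00031 = 27.79 m³/s.
Q_A = 18.69 m³/s vs Q_B = 27.79 m³/s, so channel B carries more.

channel B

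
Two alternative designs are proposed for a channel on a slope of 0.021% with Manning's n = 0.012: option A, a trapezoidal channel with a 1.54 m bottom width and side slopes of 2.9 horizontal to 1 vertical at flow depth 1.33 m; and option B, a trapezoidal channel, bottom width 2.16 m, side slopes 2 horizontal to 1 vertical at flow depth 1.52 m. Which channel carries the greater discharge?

channel B

Channel A: With bottom width b = 1.54 m and side slope z = 2.9: A = (b + zy)y = (1.54 + 2.9×1.33)×1.33 = 7.178 m²; P = b + 2y√(1+z²) = 1.54 + 2×1.33×3.068 = 9.7 m. Hydraulic radius R = A/P = 7.178/9.7 = 0.74 m. Q_A = (1/0.012)·7.178·0.74^(2/3)·√0.00021 = 7.092 m³/s.
Channel B: With bottom width b = 2.16 m and side slope z = 2: A = (b + zy)y = (2.16 + 2×1.52)×1.52 = 7.904 m²; P = b + 2y√(1+z²) = 2.16 + 2×1.52×2.236 = 8.958 m. Hydraulic radius R = A/P = 7.904/8.958 = 0.8824 m. Q_B = (1/0.012)·7.904·0.8824^(2/3)·√0.00021 = 8.781 m³/s.
Q_A = 7.092 m³/s vs Q_B = 8.781 m³/s, so channel B carries more.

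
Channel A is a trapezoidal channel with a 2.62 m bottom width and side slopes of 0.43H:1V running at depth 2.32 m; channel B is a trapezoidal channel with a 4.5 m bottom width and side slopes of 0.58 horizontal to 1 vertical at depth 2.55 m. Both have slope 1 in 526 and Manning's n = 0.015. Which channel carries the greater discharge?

Channel A: With bottom width b = 2.62 m and side slope z = 0.43: A = (b + zy)y = (2.62 + 0.43×2.32)×2.32 = 8.393 m²; P = b + 2y√(1+z²) = 2.62 + 2×2.32×1.089 = 7.671 m. Hydraulic radius R = A/P = 8.393/7.671 = 1.094 m. Q_A = (1/0.015)·8.393·1.094^(2/3)·√0.001901 = 25.9 m³/s.
Channel B: With bottom width b = 4.5 m and side slope z = 0.58: A = (b + zy)y = (4.5 + 0.58×2.55)×2.55 = 15.25 m²; P = b + 2y√(1+z²) = 4.5 + 2×2.55×1.156 = 10.4 m. Hydraulic radius R = A/P = 15.25/10.4 = 1.467 m. Q_B = (1/0.015)·15.25·1.467^(2/3)·√0.001901 = 57.21 m³/s.
Q_A = 25.9 m³/s vs Q_B = 57.21 m³/s, so channel B carries more.

channel B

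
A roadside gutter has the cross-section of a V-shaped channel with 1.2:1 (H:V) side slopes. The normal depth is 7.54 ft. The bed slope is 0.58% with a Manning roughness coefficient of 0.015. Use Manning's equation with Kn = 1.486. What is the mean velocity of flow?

V = 15.3 ft/s

For a triangular section with side slope z = 1.2: A = zy² = 1.2×7.54² = 68.22 ft²; P = 2y√(1+z²) = 2×7.54×1.562 = 23.56 ft.
Hydraulic radius R = A/P = 68.22/23.56 = 2.896 ft.
From Manning's equation, V = (1.486/n) R^(2/3) S^(1/2) = (1.486/0.015) × 2.896^(2/3) × 0.0058^(1/2) = 15.3 ft/s.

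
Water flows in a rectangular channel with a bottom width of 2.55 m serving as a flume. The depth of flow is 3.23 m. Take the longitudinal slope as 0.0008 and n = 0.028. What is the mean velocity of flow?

V = 0.951 m/s

Flow area A = b·y = 2.55 × 3.23 = 8.236 m². Wetted perimeter P = b + 2y = 2.55 + 2×3.23 = 9.01 m.
Hydraulic radius R = A/P = 8.236/9.01 = 0.9142 m.
From Manning's equation, V = (1/n) R^(2/3) S^(1/2) = (1/0.028) × 0.9142^(2/3) × 0.0008^(1/2) = 0.951 m/s.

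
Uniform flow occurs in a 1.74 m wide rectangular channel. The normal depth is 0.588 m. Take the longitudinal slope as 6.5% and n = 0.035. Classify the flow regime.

Flow area A = b·y = 1.74 × 0.588 = 1.023 m². Wetted perimeter P = b + 2y = 1.74 + 2×0.588 = 2.916 m.
Hydraulic radius R = A/P = 1.023/2.916 = 0.3509 m.
V = (1/n) R^(2/3) √S = (1/0.035) × 0.3509^(2/3) × √0.065 = 3.624 m/s. Hydraulic depth D_h = A/T = 1.023/1.74 = 0.588 m.
Froude number Fr = V/√(g·D_h) = 3.624/√(9.81×0.588) = 1.51, which is greater than 1, so the flow is supercritical.

supercritical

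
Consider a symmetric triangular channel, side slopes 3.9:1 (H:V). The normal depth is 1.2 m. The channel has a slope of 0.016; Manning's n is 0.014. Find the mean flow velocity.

V = 6.29 m/s

For a triangular section with side slope z = 3.9: A = zy² = 3.9×1.2² = 5.616 m²; P = 2y√(1+z²) = 2×1.2×4.026 = 9.663 m.
Hydraulic radius R = A/P = 5.616/9.663 = 0.5812 m.
From Manning's equation, V = (1/n) R^(2/3) S^(1/2) = (1/0.014) × 0.5812^(2/3) × 0.016^(1/2) = 6.29 m/s.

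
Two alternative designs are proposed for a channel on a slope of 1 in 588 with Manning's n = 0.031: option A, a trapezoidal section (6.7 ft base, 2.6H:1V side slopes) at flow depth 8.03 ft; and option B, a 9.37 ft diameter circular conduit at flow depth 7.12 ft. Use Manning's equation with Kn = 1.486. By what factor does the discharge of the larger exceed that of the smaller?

Channel A: With bottom width b = 6.7 ft and side slope z = 2.6: A = (b + zy)y = (6.7 + 2.6×8.03)×8.03 = 221.5 ft²; P = b + 2y√(1+z²) = 6.7 + 2×8.03×2.786 = 51.44 ft. Hydraulic radius R = A/P = 221.5/51.44 = 4.305 ft. Q_A = (1.486/0.031)·221.5·4.305^(2/3)·√0.001701 = 1159 ft³/s.
Channel B: For a circular section of diameter D = 9.37 ft at depth y = 7.12 ft, the central angle is θ = 2 arccos(1 − 2y/D) = 4.235 rad. Then A = (D²/8)(θ − sin θ) = 56.22 ft² and P = Dθ/2 = 19.84 ft. Hydraulic radius R = A/P = 56.22/19.84 = 2.834 ft. Q_B = (1.486/0.031)·56.22·2.834^(2/3)·√0.001701 = 222.6 ft³/s.
The larger discharge is 1159 ft³/s and the smaller is 222.6 ft³/s; the ratio is 5.21.

5.21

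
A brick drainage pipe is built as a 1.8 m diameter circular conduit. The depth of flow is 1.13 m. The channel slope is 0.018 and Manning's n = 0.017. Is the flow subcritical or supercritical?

supercritical

For a circular section of diameter D = 1.8 m at depth y = 1.13 m, the central angle is θ = 2 arccos(1 − 2y/D) = 3.658 rad. Then A = (D²/8)(θ − sin θ) = 1.682 m² and P = Dθ/2 = 3.293 m.
Hydraulic radius R = A/P = 1.682/3.293 = 0.5108 m.
V = (1/n) R^(2/3) √S = (1/0.017) × 0.5108^(2/3) × √0.018 = 5.043 m/s. Hydraulic depth D_h = A/T = 1.682/1.74 = 0.9664 m.
Froude number Fr = V/√(g·D_h) = 5.043/√(9.81×0.9664) = 1.64, which is greater than 1, so the flow is supercritical.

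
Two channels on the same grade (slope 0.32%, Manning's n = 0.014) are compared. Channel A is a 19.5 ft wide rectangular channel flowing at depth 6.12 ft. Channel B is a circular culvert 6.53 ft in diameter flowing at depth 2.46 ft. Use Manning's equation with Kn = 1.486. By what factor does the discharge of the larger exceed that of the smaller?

20.6

Channel A: Flow area A = b·y = 19.5 × 6.12 = 119.3 ft². Wetted perimeter P = b + 2y = 19.5 + 2×6.12 = 31.74 ft. Hydraulic radius R = A/P = 119.3/31.74 = 3.76 ft. Q_A = (1.486/0.014)·119.3·3.76^(2/3)·√0.0032 = 1733 ft³/s.
Channel B: For a circular section of diameter D = 6.53 ft at depth y = 2.46 ft, the central angle is θ = 2 arccos(1 − 2y/D) = 2.643 rad. Then A = (D²/8)(θ − sin θ) = 11.54 ft² and P = Dθ/2 = 8.631 ft. Hydraulic radius R = A/P = 11.54/8.631 = 1.337 ft. Q_B = (1.486/0.014)·11.54·1.337^(2/3)·√0.0032 = 84.12 ft³/s.
The larger discharge is 1733 ft³/s and the smaller is 84.12 ft³/s; the ratio is 20.6.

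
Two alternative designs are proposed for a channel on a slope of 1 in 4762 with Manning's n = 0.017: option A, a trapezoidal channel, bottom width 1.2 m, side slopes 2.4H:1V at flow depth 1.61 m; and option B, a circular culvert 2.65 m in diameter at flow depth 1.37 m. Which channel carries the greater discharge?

channel A

Channel A: With bottom width b = 1.2 m and side slope z = 2.4: A = (b + zy)y = (1.2 + 2.4×1.61)×1.61 = 8.153 m²; P = b + 2y√(1+z²) = 1.2 + 2×1.61×2.6 = 9.572 m. Hydraulic radius R = A/P = 8.153/9.572 = 0.8518 m. Q_A = (1/0.017)·8.153·0.8518^(2/3)·√0.00021 = 6.245 m³/s.
Channel B: For a circular section of diameter D = 2.65 m at depth y = 1.37 m, the central angle is θ = 2 arccos(1 − 2y/D) = 3.21 rad. Then A = (D²/8)(θ − sin θ) = 2.877 m² and P = Dθ/2 = 4.253 m. Hydraulic radius R = A/P = 2.877/4.253 = 0.6765 m. Q_B = (1/0.017)·2.877·0.6765^(2/3)·√0.00021 = 1.89 m³/s.
Q_A = 6.245 m³/s vs Q_B = 1.89 m³/s, so channel A carries more.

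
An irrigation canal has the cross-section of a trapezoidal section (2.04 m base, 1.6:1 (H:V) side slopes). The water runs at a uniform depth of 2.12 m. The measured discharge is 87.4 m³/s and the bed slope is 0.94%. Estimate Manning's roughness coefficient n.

With bottom width b = 2.04 m and side slope z = 1.6: A = (b + zy)y = (2.04 + 1.6×2.12)×2.12 = 11.52 m²; P = b + 2y√(1+z²) = 2.04 + 2×2.12×1.887 = 10.04 m.
Hydraulic radius R = A/P = 11.52/10.04 = 1.147 m.
Rearranging Manning's equation: n = (1/Q) A R^(2/3) S^(1/2) = (1/87.4) × 11.52 × 1.147^(2/3) × √0.0094 = 0.014.

n = 0.014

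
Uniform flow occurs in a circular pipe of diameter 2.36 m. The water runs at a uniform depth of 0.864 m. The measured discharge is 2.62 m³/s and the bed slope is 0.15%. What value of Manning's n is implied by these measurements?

For a circular section of diameter D = 2.36 m at depth y = 0.864 m, the central angle is θ = 2 arccos(1 − 2y/D) = 2.599 rad. Then A = (D²/8)(θ − sin θ) = 1.45 m² and P = Dθ/2 = 3.067 m.
Hydraulic radius R = A/P = 1.45/3.067 = 0.4729 m.
Rearranging Manning's equation: n = (1/Q) A R^(2/3) S^(1/2) = (1/2.62) × 1.45 × 0.4729^(2/3) × √0.0015 = 0.013.

n = 0.013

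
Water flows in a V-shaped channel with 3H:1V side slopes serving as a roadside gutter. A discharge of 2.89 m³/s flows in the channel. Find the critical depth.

At critical depth, Q² T / (g A³) = 1, i.e. A³/T = Q²/g = 2.89²/9.81 = 0.8514.
At y = 0.816 m: A³/T = 1.628 — too large.
At y = 0.551 m: A³/T = 0.2285 — too small.
At y = 0.717 m: A³/T = 0.8527 — ≈ 0.8514.

y_c = 0.717 m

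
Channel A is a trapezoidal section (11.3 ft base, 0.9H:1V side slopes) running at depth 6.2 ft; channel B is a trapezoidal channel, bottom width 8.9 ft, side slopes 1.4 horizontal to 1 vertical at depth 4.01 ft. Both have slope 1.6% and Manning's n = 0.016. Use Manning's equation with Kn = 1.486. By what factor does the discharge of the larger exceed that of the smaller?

2.31

Channel A: With bottom width b = 11.3 ft and side slope z = 0.9: A = (b + zy)y = (11.3 + 0.9×6.2)×6.2 = 104.7 ft²; P = b + 2y√(1+z²) = 11.3 + 2×6.2×1.345 = 27.98 ft. Hydraulic radius R = A/P = 104.7/27.98 = 3.74 ft. Q_A = (1.486/0.016)·104.7·3.74^(2/3)·√0.016 = 2962 ft³/s.
Channel B: With bottom width b = 8.9 ft and side slope z = 1.4: A = (b + zy)y = (8.9 + 1.4×4.01)×4.01 = 58.2 ft²; P = b + 2y√(1+z²) = 8.9 + 2×4.01×1.72 = 22.7 ft. Hydraulic radius R = A/P = 58.2/22.7 = 2.564 ft. Q_B = (1.486/0.016)·58.2·2.564^(2/3)·√0.016 = 1281 ft³/s.
The larger discharge is 2962 ft³/s and the smaller is 1281 ft³/s; the ratio is 2.31.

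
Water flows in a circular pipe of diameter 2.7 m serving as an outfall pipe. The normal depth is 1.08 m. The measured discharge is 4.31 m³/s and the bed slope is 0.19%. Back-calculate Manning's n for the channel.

n = 0.015

For a circular section of diameter D = 2.7 m at depth y = 1.08 m, the central angle is θ = 2 arccos(1 − 2y/D) = 2.739 rad. Then A = (D²/8)(θ − sin θ) = 2.139 m² and P = Dθ/2 = 3.697 m.
Hydraulic radius R = A/P = 2.139/3.697 = 0.5784 m.
Rearranging Manning's equation: n = (1/Q) A R^(2/3) S^(1/2) = (1/4.31) × 2.139 × 0.5784^(2/3) × √0.0019 = 0.015.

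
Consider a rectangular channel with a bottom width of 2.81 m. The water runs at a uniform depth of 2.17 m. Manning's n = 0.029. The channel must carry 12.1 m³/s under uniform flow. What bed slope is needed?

S = 0.00409

Flow area A = b·y = 2.81 × 2.17 = 6.098 m². Wetted perimeter P = b + 2y = 2.81 + 2×2.17 = 7.15 m.
Hydraulic radius R = A/P = 6.098/7.15 = 0.8528 m.
From Manning's equation, S = [nQ / (1 A R^(2/3))]² = [0.029 × 12.1 / (1 × 6.098 × 0.8528^(2/3))]² = 0.00409.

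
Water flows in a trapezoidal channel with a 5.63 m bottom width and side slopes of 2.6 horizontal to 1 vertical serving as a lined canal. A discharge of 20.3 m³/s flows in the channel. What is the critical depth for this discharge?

y_c = 0.943 m

At critical depth, Q² T / (g A³) = 1, i.e. A³/T = Q²/g = 20.3²/9.81 = 42.01.
At y = 0.82 m: A³/T = 26.06 — too small.
At y = 1.08 m: A³/T = 67.3 — too large.
At y = 0.943 m: A³/T = 42.02 — close enough.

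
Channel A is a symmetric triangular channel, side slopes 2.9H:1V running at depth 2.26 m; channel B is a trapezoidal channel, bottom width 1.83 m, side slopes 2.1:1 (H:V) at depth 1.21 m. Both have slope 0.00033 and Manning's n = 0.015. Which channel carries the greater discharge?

channel A

Channel A: For a triangular section with side slope z = 2.9: A = zy² = 2.9×2.26² = 14.81 m²; P = 2y√(1+z²) = 2×2.26×3.068 = 13.87 m. Hydraulic radius R = A/P = 14.81/13.87 = 1.068 m. Q_A = (1/0.015)·14.81·1.068^(2/3)·√0.00033 = 18.75 m³/s.
Channel B: With bottom width b = 1.83 m and side slope z = 2.1: A = (b + zy)y = (1.83 + 2.1×1.21)×1.21 = 5.289 m²; P = b + 2y√(1+z²) = 1.83 + 2×1.21×2.326 = 7.459 m. Hydraulic radius R = A/P = 5.289/7.459 = 0.7091 m. Q_B = (1/0.015)·5.289·0.7091^(2/3)·√0.00033 = 5.093 m³/s.
Q_A = 18.75 m³/s vs Q_B = 5.093 m³/s, so channel A carries more.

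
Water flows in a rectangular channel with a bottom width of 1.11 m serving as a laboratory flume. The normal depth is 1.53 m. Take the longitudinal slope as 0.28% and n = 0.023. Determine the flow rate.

Q = 2.15 m³/s

Flow area A = b·y = 1.11 × 1.53 = 1.698 m². Wetted perimeter P = b + 2y = 1.11 + 2×1.53 = 4.17 m.
Hydraulic radius R = A/P = 1.698/4.17 = 0.4073 m.
Manning's equation: Q = (1/n) A R^(2/3) S^(1/2) = (1/0.023) × 1.698 × 0.4073^(2/3) × 0.0028^(1/2) = 2.15 m³/s.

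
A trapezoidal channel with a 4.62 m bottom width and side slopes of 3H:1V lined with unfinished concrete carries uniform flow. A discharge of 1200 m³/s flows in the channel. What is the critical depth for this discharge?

y_c = 7.27 m

At critical depth, Q² T / (g A³) = 1, i.e. A³/T = Q²/g = 1200²/9.81 = 146800.
Trying y = 5.91 m: A³/T = 57500 — low.
Trying y = 7.27 m: A³/T = 147100 — close enough.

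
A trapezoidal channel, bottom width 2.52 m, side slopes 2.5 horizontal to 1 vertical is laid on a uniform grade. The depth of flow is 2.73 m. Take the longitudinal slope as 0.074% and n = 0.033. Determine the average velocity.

With bottom width b = 2.52 m and side slope z = 2.5: A = (b + zy)y = (2.52 + 2.5×2.73)×2.73 = 25.51 m²; P = b + 2y√(1+z²) = 2.52 + 2×2.73×2.693 = 17.22 m.
Hydraulic radius R = A/P = 25.51/17.22 = 1.481 m.
From Manning's equation, V = (1/n) R^(2/3) S^(1/2) = (1/0.033) × 1.481^(2/3) × 0.00074^(1/2) = 1.07 m/s.

V = 1.07 m/s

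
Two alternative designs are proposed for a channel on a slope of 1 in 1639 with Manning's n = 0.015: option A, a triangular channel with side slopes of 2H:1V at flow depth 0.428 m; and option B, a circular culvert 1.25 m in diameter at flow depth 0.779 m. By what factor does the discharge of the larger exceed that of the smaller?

Channel A: For a triangular section with side slope z = 2: A = zy² = 2×0.428² = 0.3664 m²; P = 2y√(1+z²) = 2×0.428×2.236 = 1.914 m. Hydraulic radius R = A/P = 0.3664/1.914 = 0.1914 m. Q_A = (1/0.015)·0.3664·0.1914^(2/3)·√0.0006101 = 0.2004 m³/s.
Channel B: For a circular section of diameter D = 1.25 m at depth y = 0.779 m, the central angle is θ = 2 arccos(1 − 2y/D) = 3.64 rad. Then A = (D²/8)(θ − sin θ) = 0.8041 m² and P = Dθ/2 = 2.275 m. Hydraulic radius R = A/P = 0.8041/2.275 = 0.3535 m. Q_B = (1/0.015)·0.8041·0.3535^(2/3)·√0.0006101 = 0.662 m³/s.
The larger discharge is 0.662 m³/s and the smaller is 0.2004 m³/s; the ratio is 3.3.

3.3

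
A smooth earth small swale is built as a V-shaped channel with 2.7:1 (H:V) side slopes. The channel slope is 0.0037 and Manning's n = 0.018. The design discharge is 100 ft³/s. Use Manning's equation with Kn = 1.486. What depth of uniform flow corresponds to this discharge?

Manning's equation rearranged: A R^(2/3) = nQ / (1.486·√S) = 0.018 × 100 / (1.486 × √0.0037) = 19.91.
At y = 2.8 ft: A R^(2/3) = 25.38 — over.
At y = 2.56 ft: A R^(2/3) = 19.99 — close enough.

y_n = 2.56 ft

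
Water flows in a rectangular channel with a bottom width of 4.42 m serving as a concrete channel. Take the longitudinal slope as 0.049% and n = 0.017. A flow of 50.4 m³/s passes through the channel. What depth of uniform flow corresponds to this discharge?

Manning's equation rearranged: A R^(2/3) = nQ / (1·√S) = 0.017 × 50.4 / (√0.00049) = 38.71.
Try y = 4.39 m: A R^(2/3) = 25.09 — short.
Try y = 7.1 m: A R^(2/3) = 44.44 — over.
Try y = 6.31 m: A R^(2/3) = 38.74 — matches.

y_n = 6.31 m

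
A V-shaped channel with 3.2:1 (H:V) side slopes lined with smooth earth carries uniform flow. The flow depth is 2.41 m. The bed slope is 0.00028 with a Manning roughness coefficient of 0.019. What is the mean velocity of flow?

V = 0.967 m/s

For a triangular section with side slope z = 3.2: A = zy² = 3.2×2.41² = 18.59 m²; P = 2y√(1+z²) = 2×2.41×3.353 = 16.16 m.
Hydraulic radius R = A/P = 18.59/16.16 = 1.15 m.
From Manning's equation, V = (1/n) R^(2/3) S^(1/2) = (1/0.019) × 1.15^(2/3) × 0.00028^(1/2) = 0.967 m/s.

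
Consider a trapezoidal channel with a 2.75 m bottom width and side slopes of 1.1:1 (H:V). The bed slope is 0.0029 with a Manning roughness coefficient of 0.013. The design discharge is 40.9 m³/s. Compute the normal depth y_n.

y_n = 1.91 m

Manning's equation rearranged: A R^(2/3) = nQ / (1·√S) = 0.013 × 40.9 / (√0.0029) = 9.873.
At y = 2.12 m: A R^(2/3) = 12.1 — over.
At y = 1.57 m: A R^(2/3) = 6.781 — short.
At y = 1.91 m: A R^(2/3) = 9.869 — matches.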